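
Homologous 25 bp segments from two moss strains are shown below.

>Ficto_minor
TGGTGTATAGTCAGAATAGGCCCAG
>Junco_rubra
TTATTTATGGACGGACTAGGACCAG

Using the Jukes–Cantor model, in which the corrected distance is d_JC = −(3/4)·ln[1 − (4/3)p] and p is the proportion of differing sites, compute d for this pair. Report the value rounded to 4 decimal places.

Differing sites — 2:G/T; 3:G/A; 5:G/T; 9:A/G; 11:T/A; 13:A/G; 16:A/C; 21:C/A.
p = 8/25 = 0.320000.
d = −0.75 · ln(1 − (4/3)·0.320000) = −0.75 · ln(0.573333) = −0.75 · (-0.556289) = 0.4172.

0.4172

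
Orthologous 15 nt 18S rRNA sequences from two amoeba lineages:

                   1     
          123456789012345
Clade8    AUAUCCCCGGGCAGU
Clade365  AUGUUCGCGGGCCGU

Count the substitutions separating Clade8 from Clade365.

4

Differing sites — 3:A/G; 5:C/U; 7:C/G; 13:A/C.
That gives 4 mismatches out of 15 aligned sites, so the Hamming distance is 4.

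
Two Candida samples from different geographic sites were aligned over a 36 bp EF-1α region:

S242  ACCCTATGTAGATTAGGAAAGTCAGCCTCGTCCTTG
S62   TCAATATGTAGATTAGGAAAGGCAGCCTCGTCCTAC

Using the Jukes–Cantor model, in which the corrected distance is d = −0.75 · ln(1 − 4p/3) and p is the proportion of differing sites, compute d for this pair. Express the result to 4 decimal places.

Differing sites — 1:A/T; 3:C/A; 4:C/A; 22:T/G; 35:T/A; 36:G/C.
p = 6/36 = 0.166667.
d = −0.75 · ln(1 − (4/3)·0.166667) = −0.75 · ln(0.777777) = −0.75 · (-0.251315) = 0.1885.

0.1885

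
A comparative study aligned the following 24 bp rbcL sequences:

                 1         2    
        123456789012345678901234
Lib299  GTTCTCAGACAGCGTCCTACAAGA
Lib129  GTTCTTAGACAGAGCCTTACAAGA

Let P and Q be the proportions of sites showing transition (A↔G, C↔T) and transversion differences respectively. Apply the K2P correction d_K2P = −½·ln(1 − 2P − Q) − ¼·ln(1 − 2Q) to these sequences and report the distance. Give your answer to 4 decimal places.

Mismatches occur at site 6 (C↔T, transition), site 13 (C↔A, transversion), site 15 (T↔C, transition), site 17 (C↔T, transition).
Of the 4 differences, 3 transitions and 1 transversion over 24 sites: P = 3/24 = 0.125000, Q = 1/24 = 0.041667.
d = −0.5·ln(0.708333) − 0.25·ln(0.916666) = −0.5·(-0.344841) − 0.25·(-0.087012) = 0.1942.

0.1942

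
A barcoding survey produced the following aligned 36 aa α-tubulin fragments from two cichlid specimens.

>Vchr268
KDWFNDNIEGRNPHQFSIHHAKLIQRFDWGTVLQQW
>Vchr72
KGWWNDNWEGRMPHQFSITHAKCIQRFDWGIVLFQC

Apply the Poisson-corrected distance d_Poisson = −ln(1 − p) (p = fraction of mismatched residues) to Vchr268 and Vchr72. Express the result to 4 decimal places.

0.2877

Mismatches occur at site 2 (D/G), site 4 (F/W), site 8 (I/W), site 12 (N/M), site 19 (H/T), site 23 (L/C), site 31 (T/I), site 34 (Q/F), site 36 (W/C).
p = 9/36 = 0.250000.
d = −ln(1 − 0.250000) = −ln(0.750000) = 0.2877.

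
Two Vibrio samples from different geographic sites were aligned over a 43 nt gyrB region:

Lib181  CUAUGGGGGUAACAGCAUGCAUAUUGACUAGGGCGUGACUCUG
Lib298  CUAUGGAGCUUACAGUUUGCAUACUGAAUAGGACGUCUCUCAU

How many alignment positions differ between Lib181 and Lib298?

12

The sequences differ at positions 7 (G/A), 9 (G/C), 11 (A/U), 16 (C/U), 17 (A/U), 24 (U/C), 28 (C/A), 33 (G/A), 37 (G/C), 38 (A/U), 42 (U/A), 43 (G/U).
That gives 12 mismatches out of 43 aligned sites, so the Hamming distance is 12.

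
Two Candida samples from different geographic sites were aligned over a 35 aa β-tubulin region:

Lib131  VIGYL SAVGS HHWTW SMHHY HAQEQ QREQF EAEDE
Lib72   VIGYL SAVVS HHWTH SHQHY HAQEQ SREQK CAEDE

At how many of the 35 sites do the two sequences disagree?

7

The sequences differ at positions 9 (G/V), 15 (W/H), 17 (M/H), 18 (H/Q), 26 (Q/S), 30 (F/K), 31 (E/C).
That gives 7 mismatches out of 35 aligned sites, so the Hamming distance is 7.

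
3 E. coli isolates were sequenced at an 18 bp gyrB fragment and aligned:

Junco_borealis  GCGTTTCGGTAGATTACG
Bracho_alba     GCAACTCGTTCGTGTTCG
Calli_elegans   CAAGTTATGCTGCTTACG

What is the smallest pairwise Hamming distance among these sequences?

8

Pairwise Hamming distances:
  Junco_borealis vs Bracho_alba: 8
  Junco_borealis vs Calli_elegans: 9
  Bracho_alba vs Calli_elegans: 12
The smallest is 8, between Junco_borealis and Bracho_alba.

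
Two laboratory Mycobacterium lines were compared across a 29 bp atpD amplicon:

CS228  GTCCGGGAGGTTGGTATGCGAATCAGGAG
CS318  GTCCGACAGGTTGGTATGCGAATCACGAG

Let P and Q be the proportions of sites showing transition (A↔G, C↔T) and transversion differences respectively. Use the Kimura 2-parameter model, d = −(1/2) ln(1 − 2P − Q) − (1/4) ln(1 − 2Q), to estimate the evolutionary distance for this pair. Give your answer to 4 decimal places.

0.1113

Differing sites — 6:G/A (Ti); 7:G/C (Tv); 26:G/C (Tv).
Of the 3 differences, 1 transition and 2 transversions over 29 sites: P = 1/29 = 0.034483, Q = 2/29 = 0.068966.
d = −0.5·ln(0.862068) − 0.25·ln(0.862068) = −0.5·(-0.148421) − 0.25·(-0.148421) = 0.1113.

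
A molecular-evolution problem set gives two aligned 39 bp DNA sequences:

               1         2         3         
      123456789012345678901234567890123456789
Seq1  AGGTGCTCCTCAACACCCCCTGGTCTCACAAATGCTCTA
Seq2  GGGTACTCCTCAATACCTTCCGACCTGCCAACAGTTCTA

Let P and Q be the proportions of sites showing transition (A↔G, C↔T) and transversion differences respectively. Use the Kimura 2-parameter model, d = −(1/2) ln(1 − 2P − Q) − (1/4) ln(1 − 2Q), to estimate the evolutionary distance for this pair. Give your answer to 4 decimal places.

0.4726

Mismatches occur at site 1 (A/G, transition), site 5 (G/A, transition), site 14 (C/T, transition), site 18 (C/T, transition), site 19 (C/T, transition), site 21 (T/C, transition), site 23 (G/A, transition), site 24 (T/C, transition), site 27 (C/G, transversion), site 28 (A/C, transversion), site 32 (A/C, transversion), site 33 (T/A, transversion), site 35 (C/T, transition).
Of the 13 differences, 9 transitions and 4 transversions over 39 sites: P = 9/39 = 0.230769, Q = 4/39 = 0.102564.
d = −0.5·ln(0.435898) − 0.25·ln(0.794872) = −0.5·(-0.830347) − 0.25·(-0.229574) = 0.4726.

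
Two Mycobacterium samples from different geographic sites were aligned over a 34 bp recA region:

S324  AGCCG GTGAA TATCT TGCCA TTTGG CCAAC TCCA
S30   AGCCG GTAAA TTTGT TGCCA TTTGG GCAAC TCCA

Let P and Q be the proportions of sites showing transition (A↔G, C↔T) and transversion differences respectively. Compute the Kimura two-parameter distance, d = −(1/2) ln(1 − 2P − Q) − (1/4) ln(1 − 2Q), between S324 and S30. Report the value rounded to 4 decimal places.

Differing sites — 8:G/A (Ti); 12:A/T (Tv); 14:C/G (Tv); 26:C/G (Tv).
Of the 4 differences, 1 transition and 3 transversions over 34 sites: P = 1/34 = 0.029412, Q = 3/34 = 0.088235.
d = −0.5·ln(0.852941) − 0.25·ln(0.823530) = −0.5·(-0.159065) − 0.25·(-0.194155) = 0.1281.

0.1281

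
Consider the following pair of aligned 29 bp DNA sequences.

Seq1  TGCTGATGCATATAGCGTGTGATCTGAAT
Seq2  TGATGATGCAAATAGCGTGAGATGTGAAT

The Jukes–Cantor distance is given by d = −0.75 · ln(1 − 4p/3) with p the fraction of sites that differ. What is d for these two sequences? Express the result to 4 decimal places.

0.1524

The sequences differ at positions 3 (C/A), 11 (T/A), 20 (T/A), 24 (C/G).
p = 4/29 = 0.137931.
d = −0.75 · ln(1 − (4/3)·0.137931) = −0.75 · ln(0.816092) = −0.75 · (-0.203228) = 0.1524.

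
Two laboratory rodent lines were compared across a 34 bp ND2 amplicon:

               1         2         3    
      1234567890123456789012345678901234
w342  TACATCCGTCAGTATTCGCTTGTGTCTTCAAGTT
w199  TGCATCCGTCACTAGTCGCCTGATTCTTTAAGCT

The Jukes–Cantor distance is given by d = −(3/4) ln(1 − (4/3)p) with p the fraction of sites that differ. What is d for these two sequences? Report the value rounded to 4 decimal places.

0.2824

The sequences differ at positions 2 (A/G), 12 (G/C), 15 (T/G), 20 (T/C), 23 (T/A), 24 (G/T), 29 (C/T), 33 (T/C).
p = 8/34 = 0.235294.
d = −0.75 · ln(1 − (4/3)·0.235294) = −0.75 · ln(0.686275) = −0.75 · (-0.376477) = 0.2824.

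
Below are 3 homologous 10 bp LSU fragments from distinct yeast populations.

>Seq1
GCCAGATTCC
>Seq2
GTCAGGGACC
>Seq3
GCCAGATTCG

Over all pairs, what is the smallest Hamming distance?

Pairwise Hamming distances:
  Seq1 vs Seq2: 4
  Seq1 vs Seq3: 1
  Seq2 vs Seq3: 5
The smallest is 1, between Seq1 and Seq3.

1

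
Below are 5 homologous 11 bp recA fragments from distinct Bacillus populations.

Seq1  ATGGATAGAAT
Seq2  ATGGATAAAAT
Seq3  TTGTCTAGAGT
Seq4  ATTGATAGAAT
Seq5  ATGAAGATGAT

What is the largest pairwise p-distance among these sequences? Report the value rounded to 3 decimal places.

0.636

Pairwise Hamming distances:
  Seq1 vs Seq2: 1
  Seq1 vs Seq3: 4
  Seq1 vs Seq4: 1
  Seq1 vs Seq5: 4
  Seq2 vs Seq3: 5
  Seq2 vs Seq4: 2
  Seq2 vs Seq5: 4
  Seq3 vs Seq4: 5
  Seq3 vs Seq5: 7
  Seq4 vs Seq5: 5
The largest is 7 mismatches, between Seq3 and Seq5; p = 7/11 = 0.636.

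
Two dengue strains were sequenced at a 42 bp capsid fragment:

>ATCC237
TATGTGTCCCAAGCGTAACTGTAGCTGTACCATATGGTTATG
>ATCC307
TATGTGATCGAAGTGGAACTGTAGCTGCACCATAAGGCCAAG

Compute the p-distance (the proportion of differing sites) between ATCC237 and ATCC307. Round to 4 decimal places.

The sequences differ at positions 7 (T/A), 8 (C/T), 10 (C/G), 14 (C/T), 16 (T/G), 28 (T/C), 35 (T/A), 38 (T/C), 39 (T/C), 41 (T/A).
There are 10 differences over 42 sites, so p = 10/42 = 0.2381.

0.2381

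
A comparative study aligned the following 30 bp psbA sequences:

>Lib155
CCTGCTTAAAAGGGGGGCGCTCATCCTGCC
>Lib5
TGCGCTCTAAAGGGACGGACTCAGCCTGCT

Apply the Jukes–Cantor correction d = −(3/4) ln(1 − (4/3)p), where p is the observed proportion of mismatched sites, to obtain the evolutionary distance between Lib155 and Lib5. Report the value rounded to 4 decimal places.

The sequences differ at positions 1 (C/T), 2 (C/G), 3 (T/C), 7 (T/C), 8 (A/T), 15 (G/A), 16 (G/C), 18 (C/G), 19 (G/A), 24 (T/G), 30 (C/T).
p = 11/30 = 0.366667.
d = −0.75 · ln(1 − (4/3)·0.366667) = −0.75 · ln(0.511111) = −0.75 · (-0.671168) = 0.5034.

0.5034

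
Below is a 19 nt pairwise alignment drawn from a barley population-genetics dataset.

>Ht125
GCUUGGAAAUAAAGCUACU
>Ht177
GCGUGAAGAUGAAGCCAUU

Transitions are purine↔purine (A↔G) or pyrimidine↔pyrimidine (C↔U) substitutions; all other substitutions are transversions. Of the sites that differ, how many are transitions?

5

Differing sites — 3:U/G (Tv); 6:G/A (Ti); 8:A/G (Ti); 11:A/G (Ti); 16:U/C (Ti); 18:C/U (Ti).
Of the 6 differences, 5 transitions and 1 transversion, so the answer is 5.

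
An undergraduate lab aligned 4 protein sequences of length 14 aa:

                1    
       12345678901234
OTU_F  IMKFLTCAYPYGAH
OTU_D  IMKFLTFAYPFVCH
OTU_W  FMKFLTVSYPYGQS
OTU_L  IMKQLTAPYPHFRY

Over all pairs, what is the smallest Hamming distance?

4

Pairwise Hamming distances:
  OTU_F vs OTU_D: 4
  OTU_F vs OTU_W: 5
  OTU_F vs OTU_L: 7
  OTU_D vs OTU_W: 7
  OTU_D vs OTU_L: 7
  OTU_W vs OTU_L: 8
The smallest is 4, between OTU_F and OTU_D.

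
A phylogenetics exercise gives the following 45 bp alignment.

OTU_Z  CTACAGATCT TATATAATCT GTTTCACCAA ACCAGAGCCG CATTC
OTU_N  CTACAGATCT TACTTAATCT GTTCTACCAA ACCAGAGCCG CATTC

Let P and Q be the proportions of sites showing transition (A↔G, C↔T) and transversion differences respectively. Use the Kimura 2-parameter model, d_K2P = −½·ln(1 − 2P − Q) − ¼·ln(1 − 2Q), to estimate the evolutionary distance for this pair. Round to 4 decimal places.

0.0959

Mismatches occur at site 13 (T/C, transition), site 14 (A/T, transversion), site 24 (T/C, transition), site 25 (C/T, transition).
Of the 4 differences, 3 transitions and 1 transversion over 45 sites: P = 3/45 = 0.066667, Q = 1/45 = 0.022222.
d = −0.5·ln(0.844444) − 0.25·ln(0.955556) = −0.5·(-0.169077) − 0.25·(-0.045462) = 0.0959.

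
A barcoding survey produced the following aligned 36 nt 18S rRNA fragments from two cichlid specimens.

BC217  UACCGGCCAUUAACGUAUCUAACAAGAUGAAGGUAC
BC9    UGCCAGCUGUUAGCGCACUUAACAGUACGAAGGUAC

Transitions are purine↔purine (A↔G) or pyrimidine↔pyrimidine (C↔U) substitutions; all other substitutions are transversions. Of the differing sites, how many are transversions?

1

The sequences differ at positions 2 (A/G, transition), 5 (G/A, transition), 8 (C/U, transition), 9 (A/G, transition), 13 (A/G, transition), 16 (U/C, transition), 18 (U/C, transition), 19 (C/U, transition), 25 (A/G, transition), 26 (G/U, transversion), 28 (U/C, transition).
Of the 11 differences, 10 transitions and 1 transversion, so the answer is 1.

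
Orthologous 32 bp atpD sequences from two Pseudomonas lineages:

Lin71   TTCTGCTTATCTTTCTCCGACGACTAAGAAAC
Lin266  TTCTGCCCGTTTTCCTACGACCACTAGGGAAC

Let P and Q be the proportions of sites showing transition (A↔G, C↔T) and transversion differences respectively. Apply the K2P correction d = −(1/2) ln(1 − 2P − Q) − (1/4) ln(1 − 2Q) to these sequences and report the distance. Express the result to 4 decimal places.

0.3800

Differing sites — 7:T/C (Ti); 8:T/C (Ti); 9:A/G (Ti); 11:C/T (Ti); 14:T/C (Ti); 17:C/A (Tv); 22:G/C (Tv); 27:A/G (Ti); 29:A/G (Ti).
Of the 9 differences, 7 transitions and 2 transversions over 32 sites: P = 7/32 = 0.218750, Q = 2/32 = 0.062500.
d = −0.5·ln(0.500000) − 0.25·ln(0.875000) = −0.5·(-0.693147) − 0.25·(-0.133531) = 0.3800.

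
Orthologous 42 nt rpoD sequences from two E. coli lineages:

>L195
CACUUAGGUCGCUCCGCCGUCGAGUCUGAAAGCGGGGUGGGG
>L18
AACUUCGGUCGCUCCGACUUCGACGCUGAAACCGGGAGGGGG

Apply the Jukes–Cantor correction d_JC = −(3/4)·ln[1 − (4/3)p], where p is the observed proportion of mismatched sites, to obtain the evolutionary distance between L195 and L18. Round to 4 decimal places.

0.2524

Mismatches occur at site 1 (C↔A), site 6 (A↔C), site 17 (C↔A), site 19 (G↔U), site 24 (G↔C), site 25 (U↔G), site 32 (G↔C), site 37 (G↔A), site 38 (U↔G).
p = 9/42 = 0.214286.
d = −0.75 · ln(1 − (4/3)·0.214286) = −0.75 · ln(0.714285) = −0.75 · (-0.336473) = 0.2524.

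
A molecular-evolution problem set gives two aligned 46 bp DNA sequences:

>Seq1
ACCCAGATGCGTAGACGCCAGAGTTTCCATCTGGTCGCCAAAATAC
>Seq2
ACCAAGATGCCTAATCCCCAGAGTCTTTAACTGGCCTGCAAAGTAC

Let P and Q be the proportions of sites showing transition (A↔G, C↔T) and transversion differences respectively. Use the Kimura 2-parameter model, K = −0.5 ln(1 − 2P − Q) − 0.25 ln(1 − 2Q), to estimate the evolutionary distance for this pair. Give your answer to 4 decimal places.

The sequences differ at positions 4 (C/A, transversion), 11 (G/C, transversion), 14 (G/A, transition), 15 (A/T, transversion), 17 (G/C, transversion), 25 (T/C, transition), 27 (C/T, transition), 28 (C/T, transition), 30 (T/A, transversion), 35 (T/C, transition), 37 (G/T, transversion), 38 (C/G, transversion), 43 (A/G, transition).
Of the 13 differences, 6 transitions and 7 transversions over 46 sites: P = 6/46 = 0.130435, Q = 7/46 = 0.152174.
d = −0.5·ln(0.586956) − 0.25·ln(0.695652) = −0.5·(-0.532805) − 0.25·(-0.362906) = 0.3571.

0.3571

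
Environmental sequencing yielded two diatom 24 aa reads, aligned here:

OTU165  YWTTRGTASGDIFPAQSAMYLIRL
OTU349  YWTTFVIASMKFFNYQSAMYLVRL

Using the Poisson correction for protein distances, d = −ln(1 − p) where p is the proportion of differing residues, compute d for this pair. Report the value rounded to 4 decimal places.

Mismatches occur at site 5 (R/F), site 6 (G/V), site 7 (T/I), site 10 (G/M), site 11 (D/K), site 12 (I/F), site 14 (P/N), site 15 (A/Y), site 22 (I/V).
p = 9/24 = 0.375000.
d = −ln(1 − 0.375000) = −ln(0.625000) = 0.4700.

0.4700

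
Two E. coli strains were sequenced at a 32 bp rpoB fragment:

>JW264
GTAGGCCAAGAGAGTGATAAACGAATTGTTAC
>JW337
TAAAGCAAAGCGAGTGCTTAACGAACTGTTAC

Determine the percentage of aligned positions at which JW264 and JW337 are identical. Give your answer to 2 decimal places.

Differing sites — 1:G/T; 2:T/A; 4:G/A; 7:C/A; 11:A/C; 17:A/C; 19:A/T; 26:T/C.
24 of the 32 sites match, so the percent identity is 24/32 × 100 = 75.00%.

75.00%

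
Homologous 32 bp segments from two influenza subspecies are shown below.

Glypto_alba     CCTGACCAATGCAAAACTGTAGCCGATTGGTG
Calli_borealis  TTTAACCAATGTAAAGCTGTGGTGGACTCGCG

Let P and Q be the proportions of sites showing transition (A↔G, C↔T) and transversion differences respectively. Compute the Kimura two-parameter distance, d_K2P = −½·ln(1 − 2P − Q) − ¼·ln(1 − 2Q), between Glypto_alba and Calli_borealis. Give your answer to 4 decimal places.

0.5238

Mismatches occur at site 1 (C/T, transition), site 2 (C/T, transition), site 4 (G/A, transition), site 12 (C/T, transition), site 16 (A/G, transition), site 21 (A/G, transition), site 23 (C/T, transition), site 24 (C/G, transversion), site 27 (T/C, transition), site 29 (G/C, transversion), site 31 (T/C, transition).
Of the 11 differences, 9 transitions and 2 transversions over 32 sites: P = 9/32 = 0.281250, Q = 2/32 = 0.062500.
d = −0.5·ln(0.375000) − 0.25·ln(0.875000) = −0.5·(-0.980829) − 0.25·(-0.133531) = 0.5238.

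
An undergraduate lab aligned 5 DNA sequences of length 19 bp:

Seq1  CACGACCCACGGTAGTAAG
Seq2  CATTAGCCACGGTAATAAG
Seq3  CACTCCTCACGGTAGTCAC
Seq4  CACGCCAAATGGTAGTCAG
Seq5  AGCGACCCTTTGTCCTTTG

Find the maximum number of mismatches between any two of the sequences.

13

Pairwise Hamming distances:
  Seq1 vs Seq2: 4
  Seq1 vs Seq3: 5
  Seq1 vs Seq4: 5
  Seq1 vs Seq5: 9
  Seq2 vs Seq3: 7
  Seq2 vs Seq4: 9
  Seq2 vs Seq5: 12
  Seq3 vs Seq4: 5
  Seq3 vs Seq5: 13
  Seq4 vs Seq5: 11
The largest is 13, between Seq3 and Seq5.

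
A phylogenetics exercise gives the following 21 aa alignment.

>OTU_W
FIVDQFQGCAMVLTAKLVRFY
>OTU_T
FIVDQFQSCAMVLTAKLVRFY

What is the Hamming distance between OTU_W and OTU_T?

1

Differing sites — 8:G/S.
That gives 1 mismatch out of 21 aligned sites, so the Hamming distance is 1.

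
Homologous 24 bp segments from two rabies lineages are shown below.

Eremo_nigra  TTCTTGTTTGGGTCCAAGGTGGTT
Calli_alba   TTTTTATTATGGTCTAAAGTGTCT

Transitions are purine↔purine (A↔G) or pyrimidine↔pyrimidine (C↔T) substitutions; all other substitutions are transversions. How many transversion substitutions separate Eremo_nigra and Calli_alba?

3

The sequences differ at positions 3 (C/T, transition), 6 (G/A, transition), 9 (T/A, transversion), 10 (G/T, transversion), 15 (C/T, transition), 18 (G/A, transition), 22 (G/T, transversion), 23 (T/C, transition).
Of the 8 differences, 5 transitions and 3 transversions, so the answer is 3.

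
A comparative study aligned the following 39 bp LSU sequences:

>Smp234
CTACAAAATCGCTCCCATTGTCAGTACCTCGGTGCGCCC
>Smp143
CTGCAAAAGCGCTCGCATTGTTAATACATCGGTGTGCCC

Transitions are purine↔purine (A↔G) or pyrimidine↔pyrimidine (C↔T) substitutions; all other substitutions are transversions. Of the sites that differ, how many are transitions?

4

Mismatches occur at site 3 (A→G, transition), site 9 (T→G, transversion), site 15 (C→G, transversion), site 22 (C→T, transition), site 24 (G→A, transition), site 28 (C→A, transversion), site 35 (C→T, transition).
Of the 7 differences, 4 transitions and 3 transversions, so the answer is 4.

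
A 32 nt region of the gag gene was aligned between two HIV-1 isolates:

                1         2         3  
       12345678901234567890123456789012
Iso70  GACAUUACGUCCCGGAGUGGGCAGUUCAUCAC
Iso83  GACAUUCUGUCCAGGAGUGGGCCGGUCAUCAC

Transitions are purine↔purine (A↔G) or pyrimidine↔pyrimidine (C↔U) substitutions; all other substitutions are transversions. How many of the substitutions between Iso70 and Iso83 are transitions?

Differing sites — 7:A/C (Tv); 8:C/U (Ti); 13:C/A (Tv); 23:A/C (Tv); 25:U/G (Tv).
Of the 5 differences, 1 transition and 4 transversions, so the answer is 1.

1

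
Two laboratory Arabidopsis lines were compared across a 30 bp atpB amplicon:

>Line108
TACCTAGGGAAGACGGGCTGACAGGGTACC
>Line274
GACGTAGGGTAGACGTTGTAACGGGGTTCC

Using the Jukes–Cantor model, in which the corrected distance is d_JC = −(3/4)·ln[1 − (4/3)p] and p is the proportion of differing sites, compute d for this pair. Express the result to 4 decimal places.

0.3831

The sequences differ at positions 1 (T/G), 4 (C/G), 10 (A/T), 16 (G/T), 17 (G/T), 18 (C/G), 20 (G/A), 23 (A/G), 28 (A/T).
p = 9/30 = 0.300000.
d = −0.75 · ln(1 − (4/3)·0.300000) = −0.75 · ln(0.600000) = −0.75 · (-0.510826) = 0.3831.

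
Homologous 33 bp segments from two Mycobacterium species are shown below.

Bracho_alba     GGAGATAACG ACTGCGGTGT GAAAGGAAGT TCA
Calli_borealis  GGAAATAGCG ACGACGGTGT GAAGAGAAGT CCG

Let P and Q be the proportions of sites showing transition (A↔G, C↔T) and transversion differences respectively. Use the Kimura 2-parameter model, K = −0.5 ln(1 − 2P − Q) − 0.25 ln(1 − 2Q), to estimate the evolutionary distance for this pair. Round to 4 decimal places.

0.3187

Mismatches occur at site 4 (G→A, transition), site 8 (A→G, transition), site 13 (T→G, transversion), site 14 (G→A, transition), site 24 (A→G, transition), site 25 (G→A, transition), site 31 (T→C, transition), site 33 (A→G, transition).
Of the 8 differences, 7 transitions and 1 transversion over 33 sites: P = 7/33 = 0.212121, Q = 1/33 = 0.030303.
d = −0.5·ln(0.545455) − 0.25·ln(0.939394) = −0.5·(-0.606135) − 0.25·(-0.062520) = 0.3187.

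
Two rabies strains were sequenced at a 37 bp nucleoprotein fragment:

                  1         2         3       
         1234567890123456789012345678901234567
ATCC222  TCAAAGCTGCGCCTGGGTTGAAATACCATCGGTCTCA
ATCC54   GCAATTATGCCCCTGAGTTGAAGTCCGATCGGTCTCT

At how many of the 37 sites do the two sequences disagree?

10

Differing sites — 1:T/G; 5:A/T; 6:G/T; 7:C/A; 11:G/C; 16:G/A; 23:A/G; 25:A/C; 27:C/G; 37:A/T.
That gives 10 mismatches out of 37 aligned sites, so the Hamming distance is 10.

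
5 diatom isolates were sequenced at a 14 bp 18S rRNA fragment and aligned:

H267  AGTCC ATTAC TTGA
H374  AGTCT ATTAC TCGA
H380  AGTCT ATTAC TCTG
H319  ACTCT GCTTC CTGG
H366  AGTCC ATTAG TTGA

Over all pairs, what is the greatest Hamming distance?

Pairwise Hamming distances:
  H267 vs H374: 2
  H267 vs H380: 4
  H267 vs H319: 7
  H267 vs H366: 1
  H374 vs H380: 2
  H374 vs H319: 7
  H374 vs H366: 3
  H380 vs H319: 7
  H380 vs H366: 5
  H319 vs H366: 8
The largest is 8, between H319 and H366.

8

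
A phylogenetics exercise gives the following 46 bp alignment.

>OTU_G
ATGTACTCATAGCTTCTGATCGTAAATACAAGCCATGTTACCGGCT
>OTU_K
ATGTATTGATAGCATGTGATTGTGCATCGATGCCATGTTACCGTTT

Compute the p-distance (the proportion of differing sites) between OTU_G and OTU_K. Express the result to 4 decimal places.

0.2609

Differing sites — 6:C/T; 8:C/G; 14:T/A; 16:C/G; 21:C/T; 24:A/G; 25:A/C; 28:A/C; 29:C/G; 31:A/T; 44:G/T; 45:C/T.
There are 12 differences over 46 sites, so p = 12/46 = 0.2609.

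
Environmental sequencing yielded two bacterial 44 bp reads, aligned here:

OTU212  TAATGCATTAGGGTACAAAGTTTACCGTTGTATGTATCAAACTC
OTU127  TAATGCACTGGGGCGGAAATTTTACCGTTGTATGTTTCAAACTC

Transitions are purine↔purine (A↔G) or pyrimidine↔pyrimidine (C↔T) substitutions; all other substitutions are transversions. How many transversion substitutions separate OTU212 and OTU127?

The sequences differ at positions 8 (T/C, transition), 10 (A/G, transition), 14 (T/C, transition), 15 (A/G, transition), 16 (C/G, transversion), 20 (G/T, transversion), 36 (A/T, transversion).
Of the 7 differences, 4 transitions and 3 transversions, so the answer is 3.

3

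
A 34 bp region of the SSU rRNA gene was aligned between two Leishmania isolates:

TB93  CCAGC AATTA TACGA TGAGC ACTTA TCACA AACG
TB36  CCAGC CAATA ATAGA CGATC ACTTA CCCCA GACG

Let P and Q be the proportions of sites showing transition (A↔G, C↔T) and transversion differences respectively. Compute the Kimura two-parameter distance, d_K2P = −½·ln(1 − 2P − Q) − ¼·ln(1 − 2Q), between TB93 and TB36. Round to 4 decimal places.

0.3736

Mismatches occur at site 6 (A↔C, transversion), site 8 (T↔A, transversion), site 11 (T↔A, transversion), site 12 (A↔T, transversion), site 13 (C↔A, transversion), site 16 (T↔C, transition), site 19 (G↔T, transversion), site 26 (T↔C, transition), site 28 (A↔C, transversion), site 31 (A↔G, transition).
Of the 10 differences, 3 transitions and 7 transversions over 34 sites: P = 3/34 = 0.088235, Q = 7/34 = 0.205882.
d = −0.5·ln(0.617648) − 0.25·ln(0.588236) = −0.5·(-0.481837) − 0.25·(-0.530627) = 0.3736.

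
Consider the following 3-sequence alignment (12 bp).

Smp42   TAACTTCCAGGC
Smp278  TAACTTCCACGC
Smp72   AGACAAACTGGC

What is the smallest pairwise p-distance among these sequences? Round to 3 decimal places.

0.083

Pairwise Hamming distances:
  Smp42 vs Smp278: 1
  Smp42 vs Smp72: 6
  Smp278 vs Smp72: 7
The smallest is 1 mismatch, between Smp42 and Smp278; p = 1/12 = 0.083.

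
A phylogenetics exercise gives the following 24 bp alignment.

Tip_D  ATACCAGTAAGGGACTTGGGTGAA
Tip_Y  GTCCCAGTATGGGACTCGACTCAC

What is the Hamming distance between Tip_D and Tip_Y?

8

Differing sites — 1:A/G; 3:A/C; 10:A/T; 17:T/C; 19:G/A; 20:G/C; 22:G/C; 24:A/C.
That gives 8 mismatches out of 24 aligned sites, so the Hamming distance is 8.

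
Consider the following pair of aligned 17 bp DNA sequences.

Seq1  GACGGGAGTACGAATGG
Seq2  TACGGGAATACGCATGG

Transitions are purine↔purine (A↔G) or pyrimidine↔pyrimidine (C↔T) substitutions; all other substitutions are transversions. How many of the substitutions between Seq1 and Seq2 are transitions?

1

The sequences differ at positions 1 (G/T, transversion), 8 (G/A, transition), 13 (A/C, transversion).
Of the 3 differences, 1 transition and 2 transversions, so the answer is 1.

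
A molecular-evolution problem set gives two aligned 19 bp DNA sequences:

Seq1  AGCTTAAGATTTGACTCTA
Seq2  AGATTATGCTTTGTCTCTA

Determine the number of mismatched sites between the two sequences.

Differing sites — 3:C/A; 7:A/T; 9:A/C; 14:A/T.
That gives 4 mismatches out of 19 aligned sites, so the Hamming distance is 4.

4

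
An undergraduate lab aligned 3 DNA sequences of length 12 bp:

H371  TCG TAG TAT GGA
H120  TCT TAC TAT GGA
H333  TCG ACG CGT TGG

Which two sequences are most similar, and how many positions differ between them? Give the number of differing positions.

2

Pairwise Hamming distances:
  H371 vs H120: 2
  H371 vs H333: 6
  H120 vs H333: 8
The smallest is 2, between H371 and H120.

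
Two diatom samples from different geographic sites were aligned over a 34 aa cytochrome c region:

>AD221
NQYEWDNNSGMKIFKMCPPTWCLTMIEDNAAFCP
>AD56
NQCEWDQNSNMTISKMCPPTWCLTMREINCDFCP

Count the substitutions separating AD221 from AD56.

Differing sites — 3:Y/C; 7:N/Q; 10:G/N; 12:K/T; 14:F/S; 26:I/R; 28:D/I; 30:A/C; 31:A/D.
That gives 9 mismatches out of 34 aligned sites, so the Hamming distance is 9.

9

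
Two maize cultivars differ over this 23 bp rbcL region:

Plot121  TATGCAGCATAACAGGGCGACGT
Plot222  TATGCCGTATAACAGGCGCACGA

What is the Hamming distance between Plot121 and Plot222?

6

The sequences differ at positions 6 (A/C), 8 (C/T), 17 (G/C), 18 (C/G), 19 (G/C), 23 (T/A).
That gives 6 mismatches out of 23 aligned sites, so the Hamming distance is 6.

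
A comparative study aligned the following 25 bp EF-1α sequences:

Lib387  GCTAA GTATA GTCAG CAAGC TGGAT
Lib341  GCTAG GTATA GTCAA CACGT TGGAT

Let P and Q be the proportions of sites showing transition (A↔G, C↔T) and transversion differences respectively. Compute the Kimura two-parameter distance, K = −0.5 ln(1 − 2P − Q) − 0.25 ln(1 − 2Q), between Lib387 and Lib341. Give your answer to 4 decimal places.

Differing sites — 5:A/G (Ti); 15:G/A (Ti); 18:A/C (Tv); 20:C/T (Ti).
Of the 4 differences, 3 transitions and 1 transversion over 25 sites: P = 3/25 = 0.120000, Q = 1/25 = 0.040000.
d = −0.5·ln(0.720000) − 0.25·ln(0.920000) = −0.5·(-0.328504) − 0.25·(-0.083382) = 0.1851.

0.1851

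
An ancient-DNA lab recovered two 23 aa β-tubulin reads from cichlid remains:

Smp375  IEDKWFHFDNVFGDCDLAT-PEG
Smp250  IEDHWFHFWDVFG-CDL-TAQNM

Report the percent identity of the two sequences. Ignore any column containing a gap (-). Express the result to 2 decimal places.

70.00%

Excluding the 3 gap columns leaves 20 comparable sites.
Mismatches occur at site 4 (K→H), site 9 (D→W), site 10 (N→D), site 21 (P→Q), site 22 (E→N), site 23 (G→M).
14 of the 20 comparable sites match, so the percent identity is 14/20 × 100 = 70.00%.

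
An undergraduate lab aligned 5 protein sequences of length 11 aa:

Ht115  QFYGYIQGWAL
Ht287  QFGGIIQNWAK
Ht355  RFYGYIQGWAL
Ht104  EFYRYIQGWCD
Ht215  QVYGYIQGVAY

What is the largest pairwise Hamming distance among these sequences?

7

Pairwise Hamming distances:
  Ht115 vs Ht287: 4
  Ht115 vs Ht355: 1
  Ht115 vs Ht104: 4
  Ht115 vs Ht215: 3
  Ht287 vs Ht355: 5
  Ht287 vs Ht104: 7
  Ht287 vs Ht215: 6
  Ht355 vs Ht104: 4
  Ht355 vs Ht215: 4
  Ht104 vs Ht215: 6
The largest is 7, between Ht287 and Ht104.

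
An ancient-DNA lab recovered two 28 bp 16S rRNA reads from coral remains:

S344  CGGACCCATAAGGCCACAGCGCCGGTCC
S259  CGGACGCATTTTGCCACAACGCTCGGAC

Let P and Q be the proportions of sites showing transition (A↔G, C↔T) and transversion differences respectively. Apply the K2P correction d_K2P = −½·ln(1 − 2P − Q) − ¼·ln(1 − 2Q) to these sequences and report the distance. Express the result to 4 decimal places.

0.4228

The sequences differ at positions 6 (C/G, transversion), 10 (A/T, transversion), 11 (A/T, transversion), 12 (G/T, transversion), 19 (G/A, transition), 23 (C/T, transition), 24 (G/C, transversion), 26 (T/G, transversion), 27 (C/A, transversion).
Of the 9 differences, 2 transitions and 7 transversions over 28 sites: P = 2/28 = 0.071429, Q = 7/28 = 0.250000.
d = −0.5·ln(0.607142) − 0.25·ln(0.500000) = −0.5·(-0.498993) − 0.25·(-0.693147) = 0.4228.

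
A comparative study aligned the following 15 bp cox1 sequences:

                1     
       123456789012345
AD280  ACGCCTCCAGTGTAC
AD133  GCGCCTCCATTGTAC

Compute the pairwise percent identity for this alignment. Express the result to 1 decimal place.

Differing sites — 1:A/G; 10:G/T.
13 of the 15 sites match, so the percent identity is 13/15 × 100 = 86.7%.

86.7%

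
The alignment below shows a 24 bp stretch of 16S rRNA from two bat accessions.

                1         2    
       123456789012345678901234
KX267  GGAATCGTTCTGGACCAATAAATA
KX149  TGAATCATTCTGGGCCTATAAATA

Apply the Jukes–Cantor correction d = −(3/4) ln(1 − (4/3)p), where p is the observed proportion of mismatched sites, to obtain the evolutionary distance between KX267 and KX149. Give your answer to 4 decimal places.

0.1885

The sequences differ at positions 1 (G/T), 7 (G/A), 14 (A/G), 17 (A/T).
p = 4/24 = 0.166667.
d = −0.75 · ln(1 − (4/3)·0.166667) = −0.75 · ln(0.777777) = −0.75 · (-0.251315) = 0.1885.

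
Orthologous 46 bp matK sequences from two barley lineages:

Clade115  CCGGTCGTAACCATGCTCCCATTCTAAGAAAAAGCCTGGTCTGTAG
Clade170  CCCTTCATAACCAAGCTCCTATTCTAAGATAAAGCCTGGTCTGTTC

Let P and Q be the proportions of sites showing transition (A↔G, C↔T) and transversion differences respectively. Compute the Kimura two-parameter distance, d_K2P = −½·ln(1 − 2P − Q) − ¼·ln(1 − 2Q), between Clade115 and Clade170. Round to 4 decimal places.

0.1981

Differing sites — 3:G/C (Tv); 4:G/T (Tv); 7:G/A (Ti); 14:T/A (Tv); 20:C/T (Ti); 30:A/T (Tv); 45:A/T (Tv); 46:G/C (Tv).
Of the 8 differences, 2 transitions and 6 transversions over 46 sites: P = 2/46 = 0.043478, Q = 6/46 = 0.130435.
d = −0.5·ln(0.782609) − 0.25·ln(0.739130) = −0.5·(-0.245122) − 0.25·(-0.302281) = 0.1981.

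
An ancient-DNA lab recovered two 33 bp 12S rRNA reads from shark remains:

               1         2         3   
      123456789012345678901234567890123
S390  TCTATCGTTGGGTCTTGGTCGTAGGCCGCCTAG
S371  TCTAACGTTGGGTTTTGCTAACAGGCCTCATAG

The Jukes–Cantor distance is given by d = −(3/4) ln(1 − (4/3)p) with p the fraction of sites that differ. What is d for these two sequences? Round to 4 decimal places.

The sequences differ at positions 5 (T/A), 14 (C/T), 18 (G/C), 20 (C/A), 21 (G/A), 22 (T/C), 28 (G/T), 30 (C/A).
p = 8/33 = 0.242424.
d = −0.75 · ln(1 − (4/3)·0.242424) = −0.75 · ln(0.676768) = −0.75 · (-0.390427) = 0.2928.

0.2928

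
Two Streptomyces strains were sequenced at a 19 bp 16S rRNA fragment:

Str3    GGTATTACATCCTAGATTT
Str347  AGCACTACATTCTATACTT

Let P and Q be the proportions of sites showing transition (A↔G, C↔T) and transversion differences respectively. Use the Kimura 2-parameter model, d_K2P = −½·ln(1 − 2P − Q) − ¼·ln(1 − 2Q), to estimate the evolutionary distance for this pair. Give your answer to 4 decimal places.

0.4603

Differing sites — 1:G/A (Ti); 3:T/C (Ti); 5:T/C (Ti); 11:C/T (Ti); 15:G/T (Tv); 17:T/C (Ti).
Of the 6 differences, 5 transitions and 1 transversion over 19 sites: P = 5/19 = 0.263158, Q = 1/19 = 0.052632.
d = −0.5·ln(0.421052) − 0.25·ln(0.894736) = −0.5·(-0.864999) − 0.25·(-0.111227) = 0.4603.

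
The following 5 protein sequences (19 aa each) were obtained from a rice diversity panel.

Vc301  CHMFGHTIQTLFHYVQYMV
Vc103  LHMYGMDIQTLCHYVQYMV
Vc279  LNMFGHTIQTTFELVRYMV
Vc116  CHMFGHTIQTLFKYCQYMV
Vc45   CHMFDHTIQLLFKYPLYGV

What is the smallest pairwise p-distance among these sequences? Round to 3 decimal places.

0.105

Pairwise Hamming distances:
  Vc301 vs Vc103: 5
  Vc301 vs Vc279: 6
  Vc301 vs Vc116: 2
  Vc301 vs Vc45: 6
  Vc103 vs Vc279: 9
  Vc103 vs Vc116: 7
  Vc103 vs Vc45: 11
  Vc279 vs Vc116: 7
  Vc279 vs Vc45: 10
  Vc116 vs Vc45: 5
The smallest is 2 mismatches, between Vc301 and Vc116; p = 2/19 = 0.105.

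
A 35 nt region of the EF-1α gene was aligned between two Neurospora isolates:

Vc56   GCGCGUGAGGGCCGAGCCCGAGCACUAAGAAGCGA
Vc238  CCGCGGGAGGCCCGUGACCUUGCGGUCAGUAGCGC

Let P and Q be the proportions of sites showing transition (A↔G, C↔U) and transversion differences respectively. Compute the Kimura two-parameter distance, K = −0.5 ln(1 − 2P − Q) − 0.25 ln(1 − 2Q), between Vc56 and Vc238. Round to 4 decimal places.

Mismatches occur at site 1 (G↔C, transversion), site 6 (U↔G, transversion), site 11 (G↔C, transversion), site 15 (A↔U, transversion), site 17 (C↔A, transversion), site 20 (G↔U, transversion), site 21 (A↔U, transversion), site 24 (A↔G, transition), site 25 (C↔G, transversion), site 27 (A↔C, transversion), site 30 (A↔U, transversion), site 35 (A↔C, transversion).
Of the 12 differences, 1 transition and 11 transversions over 35 sites: P = 1/35 = 0.028571, Q = 11/35 = 0.314286.
d = −0.5·ln(0.628572) − 0.25·ln(0.371428) = −0.5·(-0.464305) − 0.25·(-0.990400) = 0.4798.

0.4798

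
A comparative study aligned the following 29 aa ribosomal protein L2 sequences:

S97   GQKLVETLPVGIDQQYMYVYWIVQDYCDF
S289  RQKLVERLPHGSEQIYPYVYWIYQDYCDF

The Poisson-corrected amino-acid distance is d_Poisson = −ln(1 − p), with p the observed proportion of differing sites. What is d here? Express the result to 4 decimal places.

Mismatches occur at site 1 (G→R), site 7 (T→R), site 10 (V→H), site 12 (I→S), site 13 (D→E), site 15 (Q→I), site 17 (M→P), site 23 (V→Y).
p = 8/29 = 0.275862.
d = −ln(1 − 0.275862) = −ln(0.724138) = 0.3228.

0.3228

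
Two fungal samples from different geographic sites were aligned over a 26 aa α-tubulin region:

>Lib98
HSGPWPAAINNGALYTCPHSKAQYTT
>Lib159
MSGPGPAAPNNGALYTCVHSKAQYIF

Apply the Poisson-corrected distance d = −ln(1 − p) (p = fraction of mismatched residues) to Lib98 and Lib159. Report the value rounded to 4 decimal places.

The sequences differ at positions 1 (H/M), 5 (W/G), 9 (I/P), 18 (P/V), 25 (T/I), 26 (T/F).
p = 6/26 = 0.230769.
d = −ln(1 − 0.230769) = −ln(0.769231) = 0.2624.

0.2624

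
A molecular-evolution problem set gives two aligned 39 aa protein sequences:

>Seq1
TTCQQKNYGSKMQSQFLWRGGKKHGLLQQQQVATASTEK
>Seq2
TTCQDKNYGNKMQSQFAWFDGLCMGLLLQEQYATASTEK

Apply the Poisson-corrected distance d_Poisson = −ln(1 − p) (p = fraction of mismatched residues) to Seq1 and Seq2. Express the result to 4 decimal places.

The sequences differ at positions 5 (Q/D), 10 (S/N), 17 (L/A), 19 (R/F), 20 (G/D), 22 (K/L), 23 (K/C), 24 (H/M), 28 (Q/L), 30 (Q/E), 32 (V/Y).
p = 11/39 = 0.282051.
d = −ln(1 − 0.282051) = −ln(0.717949) = 0.3314.

0.3314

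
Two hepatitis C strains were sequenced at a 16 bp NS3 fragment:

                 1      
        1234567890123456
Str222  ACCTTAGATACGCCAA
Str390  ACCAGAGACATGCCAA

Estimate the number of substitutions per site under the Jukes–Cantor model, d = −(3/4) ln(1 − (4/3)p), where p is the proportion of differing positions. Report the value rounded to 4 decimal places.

0.3041

The sequences differ at positions 4 (T/A), 5 (T/G), 9 (T/C), 11 (C/T).
p = 4/16 = 0.250000.
d = −0.75 · ln(1 − (4/3)·0.250000) = −0.75 · ln(0.666667) = −0.75 · (-0.405465) = 0.3041.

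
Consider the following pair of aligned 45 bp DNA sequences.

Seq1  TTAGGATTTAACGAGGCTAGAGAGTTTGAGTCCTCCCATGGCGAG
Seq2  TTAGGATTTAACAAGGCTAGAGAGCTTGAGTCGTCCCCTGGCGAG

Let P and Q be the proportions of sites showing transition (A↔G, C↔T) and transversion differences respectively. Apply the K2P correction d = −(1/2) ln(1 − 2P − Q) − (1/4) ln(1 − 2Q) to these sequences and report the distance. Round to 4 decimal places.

Mismatches occur at site 13 (G→A, transition), site 25 (T→C, transition), site 33 (C→G, transversion), site 38 (A→C, transversion).
Of the 4 differences, 2 transitions and 2 transversions over 45 sites: P = 2/45 = 0.044444, Q = 2/45 = 0.044444.
d = −0.5·ln(0.866668) − 0.25·ln(0.911112) = −0.5·(-0.143099) − 0.25·(-0.093089) = 0.0948.

0.0948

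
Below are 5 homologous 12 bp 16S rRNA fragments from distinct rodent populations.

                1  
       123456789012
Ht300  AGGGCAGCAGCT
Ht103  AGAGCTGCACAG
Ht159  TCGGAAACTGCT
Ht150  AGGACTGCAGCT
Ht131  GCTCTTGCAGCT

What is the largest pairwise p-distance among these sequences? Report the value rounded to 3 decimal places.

Pairwise Hamming distances:
  Ht300 vs Ht103: 5
  Ht300 vs Ht159: 5
  Ht300 vs Ht150: 2
  Ht300 vs Ht131: 6
  Ht103 vs Ht159: 10
  Ht103 vs Ht150: 5
  Ht103 vs Ht131: 8
  Ht159 vs Ht150: 7
  Ht159 vs Ht131: 7
  Ht150 vs Ht131: 5
The largest is 10 mismatches, between Ht103 and Ht159; p = 10/12 = 0.833.

0.833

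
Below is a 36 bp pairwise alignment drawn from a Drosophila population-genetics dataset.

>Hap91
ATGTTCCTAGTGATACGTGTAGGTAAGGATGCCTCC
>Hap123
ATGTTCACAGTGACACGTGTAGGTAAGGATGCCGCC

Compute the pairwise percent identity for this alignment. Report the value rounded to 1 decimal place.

88.9%

Mismatches occur at site 7 (C↔A), site 8 (T↔C), site 14 (T↔C), site 34 (T↔G).
32 of the 36 sites match, so the percent identity is 32/36 × 100 = 88.9%.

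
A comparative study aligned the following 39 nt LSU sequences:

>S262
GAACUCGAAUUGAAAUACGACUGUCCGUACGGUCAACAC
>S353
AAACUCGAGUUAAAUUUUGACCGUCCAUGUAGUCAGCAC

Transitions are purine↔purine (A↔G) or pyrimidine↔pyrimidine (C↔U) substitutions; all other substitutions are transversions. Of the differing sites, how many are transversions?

Mismatches occur at site 1 (G/A, transition), site 9 (A/G, transition), site 12 (G/A, transition), site 15 (A/U, transversion), site 17 (A/U, transversion), site 18 (C/U, transition), site 22 (U/C, transition), site 27 (G/A, transition), site 29 (A/G, transition), site 30 (C/U, transition), site 31 (G/A, transition), site 36 (A/G, transition).
Of the 12 differences, 10 transitions and 2 transversions, so the answer is 2.

2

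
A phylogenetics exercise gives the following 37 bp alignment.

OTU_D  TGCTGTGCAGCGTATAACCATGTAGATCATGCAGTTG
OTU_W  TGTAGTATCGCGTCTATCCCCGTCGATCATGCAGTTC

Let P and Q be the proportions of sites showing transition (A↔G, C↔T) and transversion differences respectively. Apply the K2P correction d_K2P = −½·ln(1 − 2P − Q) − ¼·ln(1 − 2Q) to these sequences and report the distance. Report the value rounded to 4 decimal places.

Differing sites — 3:C/T (Ti); 4:T/A (Tv); 7:G/A (Ti); 8:C/T (Ti); 9:A/C (Tv); 14:A/C (Tv); 17:A/T (Tv); 20:A/C (Tv); 21:T/C (Ti); 24:A/C (Tv); 37:G/C (Tv).
Of the 11 differences, 4 transitions and 7 transversions over 37 sites: P = 4/37 = 0.108108, Q = 7/37 = 0.189189.
d = −0.5·ln(0.594595) − 0.25·ln(0.621622) = −0.5·(-0.519875) − 0.25·(-0.475423) = 0.3788.

0.3788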